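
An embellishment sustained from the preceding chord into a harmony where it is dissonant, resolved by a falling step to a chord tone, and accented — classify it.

Approach: by preparation — the pitch is first a chord tone, then held (tied or repeated) while the harmony changes under it. Departure: down by step. Metric position: strong.
A prepared dissonance that resolves downward by step — a suspension. (The same figure resolving upward would be a retardation.)

Suspension.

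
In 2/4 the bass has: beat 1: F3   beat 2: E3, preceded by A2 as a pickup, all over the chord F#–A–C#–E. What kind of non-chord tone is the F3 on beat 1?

Appoggiatura.

The harmony at that moment is F# minor seventh chord (F#, A, C#, E); F3 is not a chord tone.
It is approached by leap up from A2 and left by step down to E3.
Leap in, step out, metrically accented — an appoggiatura.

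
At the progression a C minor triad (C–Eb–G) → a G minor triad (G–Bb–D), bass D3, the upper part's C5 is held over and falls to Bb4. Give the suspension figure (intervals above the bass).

7–6 suspension.

At the second chord the bass is D3. The suspended C5 lies a seventh above the bass; after resolving down by step to Bb4, the interval above the bass becomes a sixth.
Suspension figures are named by those two intervals: 7–6.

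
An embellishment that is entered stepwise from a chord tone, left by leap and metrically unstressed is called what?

Escape tone.

Approach: by step. Departure: by leap. Metric position: weak.
Step in, leap out, from a weak position — an escape tone (échappée). (It is the mirror image of the appoggiatura, which leaps in and steps out on a strong beat.)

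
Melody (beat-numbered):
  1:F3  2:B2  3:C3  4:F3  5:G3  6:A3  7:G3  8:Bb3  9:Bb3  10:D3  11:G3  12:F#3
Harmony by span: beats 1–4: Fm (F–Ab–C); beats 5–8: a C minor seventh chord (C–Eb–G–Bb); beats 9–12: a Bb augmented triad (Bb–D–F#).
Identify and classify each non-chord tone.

B2 (beat 2) — appoggiatura; A3 (beat 6) — neighbor tone; G3 (beat 11) — appoggiatura.

The harmony at that moment is F minor triad (F, Ab, C); B2 is not a chord tone.
It is approached by leap down from F3 and left by step up to C3.
Leap in, step out — an appoggiatura.
The harmony at that moment is C minor seventh chord (C, Eb, G, Bb); A3 is not a chord tone.
It is approached by step up from G3 and left by step down to G3.
Step away and step back to the same note — a neighbor tone (upper neighbor).
The harmony at that moment is Bb augmented triad (Bb, D, F#); G3 is not a chord tone.
It is approached by leap up from D3 and left by step down to F#3.
Leap in, step out — an appoggiatura.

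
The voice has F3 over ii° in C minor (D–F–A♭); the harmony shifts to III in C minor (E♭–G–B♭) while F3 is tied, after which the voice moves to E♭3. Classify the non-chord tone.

The harmony at that moment is E♭ major triad (E♭, G, B♭); F3 is not a chord tone.
It is held over (the same pitch as the preceding F3) and left by step down to E♭3.
Held over from the previous chord and resolving down by step — a suspension.

F3 is a suspension.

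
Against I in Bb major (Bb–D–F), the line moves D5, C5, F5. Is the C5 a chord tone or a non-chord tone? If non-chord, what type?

Non-chord tone — an escape tone.

The harmony at that moment is Bb major triad (Bb, D, F); C5 is not a chord tone.
It is approached by step down from D5 and left by leap up to F5.
Step in, leap out — an escape tone.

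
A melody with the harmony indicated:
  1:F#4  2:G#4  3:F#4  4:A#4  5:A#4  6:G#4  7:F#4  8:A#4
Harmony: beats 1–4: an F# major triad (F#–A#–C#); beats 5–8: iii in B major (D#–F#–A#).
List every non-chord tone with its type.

G#4 (beat 2) — neighbor tone; G#4 (beat 6) — passing tone.

The harmony at that moment is F# major triad (F#, A#, C#); G#4 is not a chord tone.
It is approached by step up from F#4 and left by step down to F#4.
Step away and step back to the same note — a neighbor tone (upper neighbor).
The harmony at that moment is D# minor triad (D#, F#, A#); G#4 is not a chord tone.
It is approached by step down from A#4 and left by step down to F#4.
Step in, step out in the same direction — a passing tone.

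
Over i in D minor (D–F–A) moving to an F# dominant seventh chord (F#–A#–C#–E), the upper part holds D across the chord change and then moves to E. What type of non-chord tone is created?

The harmony at that moment is F# dominant seventh chord (F#, A#, C#, E); D is not a chord tone.
It is held over (the same pitch as the preceding D) and left by step up to E.
Held over from the previous chord and resolving up by step — a retardation.

D is a retardation.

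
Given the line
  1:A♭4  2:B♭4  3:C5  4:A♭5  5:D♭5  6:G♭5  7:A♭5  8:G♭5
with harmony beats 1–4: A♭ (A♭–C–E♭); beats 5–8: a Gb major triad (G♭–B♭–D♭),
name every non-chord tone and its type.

The harmony at that moment is A♭ major triad (A♭, C, E♭); B♭4 is not a chord tone.
It is approached by step up from A♭4 and left by step up to C5.
Step in, step out in the same direction — a passing tone.
The harmony at that moment is G♭ major triad (G♭, B♭, D♭); A♭5 is not a chord tone.
It is approached by step up from G♭5 and left by step down to G♭5.
Step away and step back to the same note — a neighbor tone (upper neighbor).

B♭4 (beat 2) — passing tone; A♭5 (beat 7) — neighbor tone.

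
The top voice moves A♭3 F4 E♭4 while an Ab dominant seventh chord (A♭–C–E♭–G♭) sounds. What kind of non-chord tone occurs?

F4 is an appoggiatura.

The harmony at that moment is A♭ dominant seventh chord (A♭, C, E♭, G♭); F4 is not a chord tone.
It is approached by leap up from A♭3 and left by step down to E♭4.
Leap in, step out — an appoggiatura.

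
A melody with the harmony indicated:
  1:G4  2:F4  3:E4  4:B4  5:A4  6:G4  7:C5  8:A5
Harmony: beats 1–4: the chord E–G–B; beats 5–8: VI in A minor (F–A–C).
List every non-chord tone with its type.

The harmony at that moment is E minor triad (E, G, B); F4 is not a chord tone.
It is approached by step down from G4 and left by step down to E4.
Step in, step out in the same direction — a passing tone.
The harmony at that moment is F major triad (F, A, C); G4 is not a chord tone.
It is approached by step down from A4 and left by leap up to C5.
Step in, leap out — an escape tone.

F4 (beat 2) — passing tone; G4 (beat 6) — escape tone.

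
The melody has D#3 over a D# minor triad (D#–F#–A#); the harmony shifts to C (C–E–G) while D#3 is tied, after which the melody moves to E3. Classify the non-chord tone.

The harmony at that moment is C major triad (C, E, G); D#3 is not a chord tone.
It is held over (the same pitch as the preceding D#3) and left by step up to E3.
Held over from the previous chord and resolving up by step — a retardation.

D#3 is a retardation.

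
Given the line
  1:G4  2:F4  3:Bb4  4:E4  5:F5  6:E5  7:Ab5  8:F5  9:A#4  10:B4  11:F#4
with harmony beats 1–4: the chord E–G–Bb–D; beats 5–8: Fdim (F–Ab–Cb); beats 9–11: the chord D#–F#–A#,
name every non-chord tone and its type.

F4 (beat 2) — escape tone; E5 (beat 6) — escape tone; B4 (beat 10) — escape tone.

The harmony at that moment is E half-diminished seventh chord (E, G, Bb, D); F4 is not a chord tone.
It is approached by step down from G4 and left by leap up to Bb4.
Step in, leap out — an escape tone.
The harmony at that moment is F diminished triad (F, Ab, Cb); E5 is not a chord tone.
It is approached by step down from F5 and left by leap up to Ab5.
Step in, leap out — an escape tone.
The harmony at that moment is D# minor triad (D#, F#, A#); B4 is not a chord tone.
It is approached by step up from A#4 and left by leap down to F#4.
Step in, leap out — an escape tone.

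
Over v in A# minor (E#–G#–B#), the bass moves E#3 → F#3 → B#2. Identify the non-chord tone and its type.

F#3 is an escape tone.

The harmony at that moment is E# minor triad (E#, G#, B#); F#3 is not a chord tone.
It is approached by step up from E#3 and left by leap down to B#2.
Step in, leap out — an escape tone.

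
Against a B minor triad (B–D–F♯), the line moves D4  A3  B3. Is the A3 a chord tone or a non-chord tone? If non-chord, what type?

Non-chord tone — an appoggiatura.

The harmony at that moment is B minor triad (B, D, F♯); A3 is not a chord tone.
It is approached by leap down from D4 and left by step up to B3.
Leap in, step out — an appoggiatura.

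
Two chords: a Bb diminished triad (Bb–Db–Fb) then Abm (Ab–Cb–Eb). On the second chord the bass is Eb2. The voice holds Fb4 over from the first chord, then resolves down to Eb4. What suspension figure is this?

At the second chord the bass is Eb2. The suspended Fb4 lies a ninth above the bass; after resolving down by step to Eb4, the interval above the bass becomes an octave.
Suspension figures are named by those two intervals: 9–8.

9–8 suspension.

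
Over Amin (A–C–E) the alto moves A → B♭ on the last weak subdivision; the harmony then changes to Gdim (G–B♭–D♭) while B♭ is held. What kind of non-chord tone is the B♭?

B♭ is an anticipation.

The harmony at that moment is A minor triad (A, C, E); B♭ is not a chord tone.
It is approached by step up from A and then sustained as the same pitch into the next harmony.
Arriving early and becoming a chord tone when the harmony changes — an anticipation.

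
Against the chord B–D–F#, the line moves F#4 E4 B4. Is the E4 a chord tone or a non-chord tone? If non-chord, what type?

Non-chord tone — an escape tone.

The harmony at that moment is B minor triad (B, D, F#); E4 is not a chord tone.
It is approached by step down from F#4 and left by leap up to B4.
Step in, leap out — an escape tone.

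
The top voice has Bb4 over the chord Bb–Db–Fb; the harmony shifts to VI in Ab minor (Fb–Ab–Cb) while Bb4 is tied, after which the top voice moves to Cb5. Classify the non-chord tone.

Bb4 is a retardation.

The harmony at that moment is Fb major triad (Fb, Ab, Cb); Bb4 is not a chord tone.
It is held over (the same pitch as the preceding Bb4) and left by step up to Cb5.
Held over from the previous chord and resolving up by step — a retardation.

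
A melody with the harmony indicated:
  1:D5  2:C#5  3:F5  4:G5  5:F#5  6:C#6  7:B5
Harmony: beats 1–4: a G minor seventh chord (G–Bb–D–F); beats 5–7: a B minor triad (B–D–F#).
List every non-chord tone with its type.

C#5 (beat 2) — escape tone; C#6 (beat 6) — appoggiatura.

The harmony at that moment is G minor seventh chord (G, Bb, D, F); C#5 is not a chord tone.
It is approached by step down from D5 and left by leap up to F5.
Step in, leap out — an escape tone.
The harmony at that moment is B minor triad (B, D, F#); C#6 is not a chord tone.
It is approached by leap up from F#5 and left by step down to B5.
Leap in, step out — an appoggiatura.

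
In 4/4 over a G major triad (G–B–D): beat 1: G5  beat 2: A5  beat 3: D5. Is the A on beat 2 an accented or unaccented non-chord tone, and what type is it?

The harmony at that moment is G major triad (G, B, D); A5 is not a chord tone.
It is approached by step up from G5 and left by leap down to D5.
Step in, leap out — an escape tone.
It falls on a weak beat, so it is unaccented.

Unaccented escape tone.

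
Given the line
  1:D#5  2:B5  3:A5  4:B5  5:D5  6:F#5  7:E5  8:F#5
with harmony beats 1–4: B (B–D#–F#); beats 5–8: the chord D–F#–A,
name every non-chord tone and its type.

The harmony at that moment is B major triad (B, D#, F#); A5 is not a chord tone.
It is approached by step down from B5 and left by step up to B5.
Step away and step back to the same note — a neighbor tone (lower neighbor).
The harmony at that moment is D major triad (D, F#, A); E5 is not a chord tone.
It is approached by step down from F#5 and left by step up to F#5.
Step away and step back to the same note — a neighbor tone (lower neighbor).

A5 (beat 3) — neighbor tone; E5 (beat 7) — neighbor tone.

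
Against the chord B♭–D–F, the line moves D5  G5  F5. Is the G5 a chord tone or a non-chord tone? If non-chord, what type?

Non-chord tone — an appoggiatura.

The harmony at that moment is B♭ major triad (B♭, D, F); G5 is not a chord tone.
It is approached by leap up from D5 and left by step down to F5.
Leap in, step out — an appoggiatura.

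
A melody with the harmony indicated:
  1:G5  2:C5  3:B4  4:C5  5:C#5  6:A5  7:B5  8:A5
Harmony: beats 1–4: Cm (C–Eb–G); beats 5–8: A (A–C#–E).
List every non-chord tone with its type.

B4 (beat 3) — neighbor tone; B5 (beat 7) — neighbor tone.

The harmony at that moment is C minor triad (C, Eb, G); B4 is not a chord tone.
It is approached by step down from C5 and left by step up to C5.
Step away and step back to the same note — a neighbor tone (lower neighbor).
The harmony at that moment is A major triad (A, C#, E); B5 is not a chord tone.
It is approached by step up from A5 and left by step down to A5.
Step away and step back to the same note — a neighbor tone (upper neighbor).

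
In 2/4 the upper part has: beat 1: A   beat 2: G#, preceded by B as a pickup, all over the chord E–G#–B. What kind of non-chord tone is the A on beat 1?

Passing tone.

The harmony at that moment is E major triad (E, G#, B); A is not a chord tone.
It is approached by step down from B and left by step down to G#.
Step in, step out in the same direction — a passing tone.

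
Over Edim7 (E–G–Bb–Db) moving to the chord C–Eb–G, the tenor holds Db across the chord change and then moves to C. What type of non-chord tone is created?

Db is a suspension.

The harmony at that moment is C minor triad (C, Eb, G); Db is not a chord tone.
It is held over (the same pitch as the preceding Db) and left by step down to C.
Held over from the previous chord and resolving down by step — a suspension.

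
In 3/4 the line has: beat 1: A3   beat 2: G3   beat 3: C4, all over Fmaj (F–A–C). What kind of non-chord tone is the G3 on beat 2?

The harmony at that moment is F major triad (F, A, C); G3 is not a chord tone.
It is approached by step down from A3 and left by leap up to C4.
Step in, leap out, on a weak beat — an escape tone.

Escape tone.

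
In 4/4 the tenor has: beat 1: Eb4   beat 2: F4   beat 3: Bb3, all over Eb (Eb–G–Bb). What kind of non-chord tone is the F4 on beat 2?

The harmony at that moment is Eb major triad (Eb, G, Bb); F4 is not a chord tone.
It is approached by step up from Eb4 and left by leap down to Bb3.
Step in, leap out, on a weak beat — an escape tone.

Escape tone.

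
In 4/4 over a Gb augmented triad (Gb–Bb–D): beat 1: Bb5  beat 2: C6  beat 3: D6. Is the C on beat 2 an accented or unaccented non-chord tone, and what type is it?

Unaccented passing tone.

The harmony at that moment is Gb augmented triad (Gb, Bb, D); C6 is not a chord tone.
It is approached by step up from Bb5 and left by step up to D6.
Step in, step out in the same direction — a passing tone.
It falls on a weak beat, so it is unaccented.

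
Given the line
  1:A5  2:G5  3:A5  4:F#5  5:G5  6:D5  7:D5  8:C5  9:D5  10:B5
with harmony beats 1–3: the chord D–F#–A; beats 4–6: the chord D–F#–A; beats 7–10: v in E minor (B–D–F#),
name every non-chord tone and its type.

The harmony at that moment is D major triad (D, F#, A); G5 is not a chord tone.
It is approached by step down from A5 and left by step up to A5.
Step away and step back to the same note — a neighbor tone (lower neighbor).
The harmony at that moment is D major triad (D, F#, A); G5 is not a chord tone.
It is approached by step up from F#5 and left by leap down to D5.
Step in, leap out — an escape tone.
The harmony at that moment is B minor triad (B, D, F#); C5 is not a chord tone.
It is approached by step down from D5 and left by step up to D5.
Step away and step back to the same note — a neighbor tone (lower neighbor).

G5 (beat 2) — neighbor tone; G5 (beat 5) — escape tone; C5 (beat 8) — neighbor tone.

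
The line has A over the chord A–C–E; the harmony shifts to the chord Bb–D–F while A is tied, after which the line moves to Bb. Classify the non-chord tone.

A is a retardation.

The harmony at that moment is Bb major triad (Bb, D, F); A is not a chord tone.
It is held over (the same pitch as the preceding A) and left by step up to Bb.
Held over from the previous chord and resolving up by step — a retardation.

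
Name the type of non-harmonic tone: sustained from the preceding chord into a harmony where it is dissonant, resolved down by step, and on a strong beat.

Approach: by preparation — the pitch is first a chord tone, then held (tied or repeated) while the harmony changes under it. Departure: down by step. Metric position: strong.
A prepared dissonance that resolves downward by step — a suspension. (The same figure resolving upward would be a retardation.)

Suspension.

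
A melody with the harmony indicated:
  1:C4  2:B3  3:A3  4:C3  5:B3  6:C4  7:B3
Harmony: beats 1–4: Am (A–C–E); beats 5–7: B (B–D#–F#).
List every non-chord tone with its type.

B3 (beat 2) — passing tone; C4 (beat 6) — neighbor tone.

The harmony at that moment is A minor triad (A, C, E); B3 is not a chord tone.
It is approached by step down from C4 and left by step down to A3.
Step in, step out in the same direction — a passing tone.
The harmony at that moment is B major triad (B, D#, F#); C4 is not a chord tone.
It is approached by step up from B3 and left by step down to B3.
Step away and step back to the same note — a neighbor tone (upper neighbor).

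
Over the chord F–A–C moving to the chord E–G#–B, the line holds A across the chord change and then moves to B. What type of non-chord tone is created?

A is a retardation.

The harmony at that moment is E major triad (E, G#, B); A is not a chord tone.
It is held over (the same pitch as the preceding A) and left by step up to B.
Held over from the previous chord and resolving up by step — a retardation.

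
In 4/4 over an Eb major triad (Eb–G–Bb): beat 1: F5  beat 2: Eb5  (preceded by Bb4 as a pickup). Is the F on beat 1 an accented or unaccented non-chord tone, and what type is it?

Accented appoggiatura.

The harmony at that moment is Eb major triad (Eb, G, Bb); F5 is not a chord tone.
It is approached by leap up from Bb4 and left by step down to Eb5.
Leap in, step out — an appoggiatura.
It falls on the downbeat, so it is accented.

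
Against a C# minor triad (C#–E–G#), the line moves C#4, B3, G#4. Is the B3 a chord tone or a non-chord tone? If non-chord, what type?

Non-chord tone — an escape tone.

The harmony at that moment is C# minor triad (C#, E, G#); B3 is not a chord tone.
It is approached by step down from C#4 and left by leap up to G#4.
Step in, leap out — an escape tone.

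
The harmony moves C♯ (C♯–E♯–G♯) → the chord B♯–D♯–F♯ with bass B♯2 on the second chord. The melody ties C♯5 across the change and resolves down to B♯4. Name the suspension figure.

9–8 suspension.

At the second chord the bass is B♯2. The suspended C♯5 lies a ninth above the bass; after resolving down by step to B♯4, the interval above the bass becomes an octave.
Suspension figures are named by those two intervals: 9–8.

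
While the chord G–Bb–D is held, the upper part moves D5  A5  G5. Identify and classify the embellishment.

The harmony at that moment is G minor triad (G, Bb, D); A5 is not a chord tone.
It is approached by leap up from D5 and left by step down to G5.
Leap in, step out — an appoggiatura.

A5 is an appoggiatura.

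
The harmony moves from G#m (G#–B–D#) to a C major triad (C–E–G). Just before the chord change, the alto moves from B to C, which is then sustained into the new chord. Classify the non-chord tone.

The harmony at that moment is G# minor triad (G#, B, D#); C is not a chord tone.
It is approached by step up from B and then sustained as the same pitch into the next harmony.
Arriving early and becoming a chord tone when the harmony changes — an anticipation.

C is an anticipation.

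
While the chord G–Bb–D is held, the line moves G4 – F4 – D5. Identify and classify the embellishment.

The harmony at that moment is G minor triad (G, Bb, D); F4 is not a chord tone.
It is approached by step down from G4 and left by leap up to D5.
Step in, leap out — an escape tone.

F4 is an escape tone.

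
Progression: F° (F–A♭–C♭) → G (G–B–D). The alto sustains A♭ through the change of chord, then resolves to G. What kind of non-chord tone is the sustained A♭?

The harmony at that moment is G major triad (G, B, D); A♭ is not a chord tone.
It is held over (the same pitch as the preceding A♭) and left by step down to G.
Held over from the previous chord and resolving down by step — a suspension.

A♭ is a suspension.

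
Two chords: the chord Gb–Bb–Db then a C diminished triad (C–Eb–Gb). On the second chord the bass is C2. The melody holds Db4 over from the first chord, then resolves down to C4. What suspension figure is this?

9–8 suspension.

At the second chord the bass is C2. The suspended Db4 lies a ninth above the bass; after resolving down by step to C4, the interval above the bass becomes an octave.
Suspension figures are named by those two intervals: 9–8.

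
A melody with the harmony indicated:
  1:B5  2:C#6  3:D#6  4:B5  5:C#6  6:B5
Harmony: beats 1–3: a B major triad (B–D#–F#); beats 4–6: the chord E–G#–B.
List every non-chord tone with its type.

The harmony at that moment is B major triad (B, D#, F#); C#6 is not a chord tone.
It is approached by step up from B5 and left by step up to D#6.
Step in, step out in the same direction — a passing tone.
The harmony at that moment is E major triad (E, G#, B); C#6 is not a chord tone.
It is approached by step up from B5 and left by step down to B5.
Step away and step back to the same note — a neighbor tone (upper neighbor).

C#6 (beat 2) — passing tone; C#6 (beat 5) — neighbor tone.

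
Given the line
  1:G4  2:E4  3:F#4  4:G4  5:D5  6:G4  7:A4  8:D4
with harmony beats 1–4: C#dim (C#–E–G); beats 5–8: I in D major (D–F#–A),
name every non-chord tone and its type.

F#4 (beat 3) — passing tone; G4 (beat 6) — appoggiatura.

The harmony at that moment is C# diminished triad (C#, E, G); F#4 is not a chord tone.
It is approached by step up from E4 and left by step up to G4.
Step in, step out in the same direction — a passing tone.
The harmony at that moment is D major triad (D, F#, A); G4 is not a chord tone.
It is approached by leap down from D5 and left by step up to A4.
Leap in, step out — an appoggiatura.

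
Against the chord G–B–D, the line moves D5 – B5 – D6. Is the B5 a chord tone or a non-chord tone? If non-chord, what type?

G major triad contains G, B, D; B is the third, so it is a chord tone.

Chord tone (the third of G major triad).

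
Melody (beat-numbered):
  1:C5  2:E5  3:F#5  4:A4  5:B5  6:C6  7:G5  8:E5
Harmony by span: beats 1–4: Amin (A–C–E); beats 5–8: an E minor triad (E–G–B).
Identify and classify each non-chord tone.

The harmony at that moment is A minor triad (A, C, E); F#5 is not a chord tone.
It is approached by step up from E5 and left by leap down to A4.
Step in, leap out — an escape tone.
The harmony at that moment is E minor triad (E, G, B); C6 is not a chord tone.
It is approached by step up from B5 and left by leap down to G5.
Step in, leap out — an escape tone.

F#5 (beat 3) — escape tone; C6 (beat 6) — escape tone.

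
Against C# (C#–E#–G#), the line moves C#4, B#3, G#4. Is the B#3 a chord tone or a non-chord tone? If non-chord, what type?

The harmony at that moment is C# major triad (C#, E#, G#); B#3 is not a chord tone.
It is approached by step down from C#4 and left by leap up to G#4.
Step in, leap out — an escape tone.

Non-chord tone — an escape tone.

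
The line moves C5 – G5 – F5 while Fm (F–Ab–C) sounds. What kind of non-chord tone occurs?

G5 is an appoggiatura.

The harmony at that moment is F minor triad (F, Ab, C); G5 is not a chord tone.
It is approached by leap up from C5 and left by step down to F5.
Leap in, step out — an appoggiatura.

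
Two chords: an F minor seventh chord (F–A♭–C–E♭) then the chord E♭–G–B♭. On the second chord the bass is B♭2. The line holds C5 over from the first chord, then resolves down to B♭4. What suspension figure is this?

At the second chord the bass is B♭2. The suspended C5 lies a ninth above the bass; after resolving down by step to B♭4, the interval above the bass becomes an octave.
Suspension figures are named by those two intervals: 9–8.

9–8 suspension.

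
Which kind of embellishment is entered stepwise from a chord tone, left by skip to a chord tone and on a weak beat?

Approach: by step. Departure: by leap. Metric position: weak.
Step in, leap out, from a weak position — an escape tone (échappée). (It is the mirror image of the appoggiatura, which leaps in and steps out on a strong beat.)

Escape tone.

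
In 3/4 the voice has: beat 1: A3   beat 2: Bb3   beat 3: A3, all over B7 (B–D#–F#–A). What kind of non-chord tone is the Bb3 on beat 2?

Upper neighbor tone.

The harmony at that moment is B dominant seventh chord (B, D#, F#, A); Bb3 is not a chord tone.
It is approached by step up from A3 and left by step down to A3.
Step away and step back to the same note — a neighbor tone (upper neighbor).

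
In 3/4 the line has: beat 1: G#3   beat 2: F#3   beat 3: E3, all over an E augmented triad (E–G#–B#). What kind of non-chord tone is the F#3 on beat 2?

The harmony at that moment is E augmented triad (E, G#, B#); F#3 is not a chord tone.
It is approached by step down from G#3 and left by step down to E3.
Step in, step out in the same direction — a passing tone.

Passing tone.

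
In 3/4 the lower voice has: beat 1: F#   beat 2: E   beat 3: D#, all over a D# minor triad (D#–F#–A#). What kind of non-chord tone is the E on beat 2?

Passing tone.

The harmony at that moment is D# minor triad (D#, F#, A#); E is not a chord tone.
It is approached by step down from F# and left by step down to D#.
Step in, step out in the same direction — a passing tone.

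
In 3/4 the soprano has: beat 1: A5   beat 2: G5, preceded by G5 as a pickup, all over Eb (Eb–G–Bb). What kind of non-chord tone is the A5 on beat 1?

Upper neighbor tone.

The harmony at that moment is Eb major triad (Eb, G, Bb); A5 is not a chord tone.
It is approached by step up from G5 and left by step down to G5.
Step away and step back to the same note — a neighbor tone (upper neighbor).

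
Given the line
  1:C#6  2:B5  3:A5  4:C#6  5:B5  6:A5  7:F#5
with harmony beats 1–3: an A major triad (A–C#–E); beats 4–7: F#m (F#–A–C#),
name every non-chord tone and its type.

The harmony at that moment is A major triad (A, C#, E); B5 is not a chord tone.
It is approached by step down from C#6 and left by step down to A5.
Step in, step out in the same direction — a passing tone.
The harmony at that moment is F# minor triad (F#, A, C#); B5 is not a chord tone.
It is approached by step down from C#6 and left by step down to A5.
Step in, step out in the same direction — a passing tone.

B5 (beat 2) — passing tone; B5 (beat 5) — passing tone.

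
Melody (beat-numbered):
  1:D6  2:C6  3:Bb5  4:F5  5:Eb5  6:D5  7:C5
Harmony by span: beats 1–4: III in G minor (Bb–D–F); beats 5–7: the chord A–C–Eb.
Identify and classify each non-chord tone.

C6 (beat 2) — passing tone; D5 (beat 6) — passing tone.

The harmony at that moment is Bb major triad (Bb, D, F); C6 is not a chord tone.
It is approached by step down from D6 and left by step down to Bb5.
Step in, step out in the same direction — a passing tone.
The harmony at that moment is A diminished triad (A, C, Eb); D5 is not a chord tone.
It is approached by step down from Eb5 and left by step down to C5.
Step in, step out in the same direction — a passing tone.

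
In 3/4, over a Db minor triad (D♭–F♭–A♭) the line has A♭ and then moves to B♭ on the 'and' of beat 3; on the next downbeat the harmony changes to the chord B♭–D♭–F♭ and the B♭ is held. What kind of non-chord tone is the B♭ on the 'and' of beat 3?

Anticipation.

The harmony at that moment is D♭ minor triad (D♭, F♭, A♭); B♭ is not a chord tone.
It is approached by step up from A♭ and then sustained as the same pitch into the next harmony.
Arriving early and becoming a chord tone when the harmony changes — an anticipation.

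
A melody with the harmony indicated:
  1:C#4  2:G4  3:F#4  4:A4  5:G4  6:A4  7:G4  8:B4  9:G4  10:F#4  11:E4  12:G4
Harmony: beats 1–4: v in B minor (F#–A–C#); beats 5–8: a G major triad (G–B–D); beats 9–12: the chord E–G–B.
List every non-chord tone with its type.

G4 (beat 2) — appoggiatura; A4 (beat 6) — neighbor tone; F#4 (beat 10) — passing tone.

The harmony at that moment is F# minor triad (F#, A, C#); G4 is not a chord tone.
It is approached by leap up from C#4 and left by step down to F#4.
Leap in, step out — an appoggiatura.
The harmony at that moment is G major triad (G, B, D); A4 is not a chord tone.
It is approached by step up from G4 and left by step down to G4.
Step away and step back to the same note — a neighbor tone (upper neighbor).
The harmony at that moment is E minor triad (E, G, B); F#4 is not a chord tone.
It is approached by step down from G4 and left by step down to E4.
Step in, step out in the same direction — a passing tone.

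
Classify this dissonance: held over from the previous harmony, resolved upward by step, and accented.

Retardation.

Approach: by preparation — the pitch is first a chord tone, then held (tied or repeated) while the harmony changes under it. Departure: up by step. Metric position: strong.
A prepared dissonance that resolves upward by step — a retardation. (The same figure resolving downward would be a suspension.)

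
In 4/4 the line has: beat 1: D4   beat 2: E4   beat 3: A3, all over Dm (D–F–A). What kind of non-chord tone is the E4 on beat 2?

The harmony at that moment is D minor triad (D, F, A); E4 is not a chord tone.
It is approached by step up from D4 and left by leap down to A3.
Step in, leap out, on a weak beat — an escape tone.

Escape tone.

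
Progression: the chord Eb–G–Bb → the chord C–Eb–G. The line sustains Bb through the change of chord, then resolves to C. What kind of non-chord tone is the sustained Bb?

Bb is a retardation.

The harmony at that moment is C minor triad (C, Eb, G); Bb is not a chord tone.
It is held over (the same pitch as the preceding Bb) and left by step up to C.
Held over from the previous chord and resolving up by step — a retardation.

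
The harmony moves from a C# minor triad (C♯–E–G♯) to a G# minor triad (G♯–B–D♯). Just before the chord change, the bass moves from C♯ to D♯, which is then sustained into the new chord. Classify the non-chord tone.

The harmony at that moment is C♯ minor triad (C♯, E, G♯); D♯ is not a chord tone.
It is approached by step up from C♯ and then sustained as the same pitch into the next harmony.
Arriving early and becoming a chord tone when the harmony changes — an anticipation.

D♯ is an anticipation.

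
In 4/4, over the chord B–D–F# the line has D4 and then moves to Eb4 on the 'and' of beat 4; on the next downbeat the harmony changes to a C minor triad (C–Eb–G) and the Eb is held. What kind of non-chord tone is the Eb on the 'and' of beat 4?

The harmony at that moment is B minor triad (B, D, F#); Eb4 is not a chord tone.
It is approached by step up from D4 and then sustained as the same pitch into the next harmony.
Arriving early and becoming a chord tone when the harmony changes — an anticipation.

Anticipation.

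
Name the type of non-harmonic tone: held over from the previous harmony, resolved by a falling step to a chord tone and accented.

Approach: by preparation — the pitch is first a chord tone, then held (tied or repeated) while the harmony changes under it. Departure: down by step. Metric position: strong.
A prepared dissonance that resolves downward by step — a suspension. (The same figure resolving upward would be a retardation.)

Suspension.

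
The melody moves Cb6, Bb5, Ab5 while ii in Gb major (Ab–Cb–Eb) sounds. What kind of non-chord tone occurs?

Bb5 is a passing tone.

The harmony at that moment is Ab minor triad (Ab, Cb, Eb); Bb5 is not a chord tone.
It is approached by step down from Cb6 and left by step down to Ab5.
Step in, step out in the same direction — a passing tone.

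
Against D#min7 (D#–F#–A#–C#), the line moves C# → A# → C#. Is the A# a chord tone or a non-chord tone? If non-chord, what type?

Chord tone (the fifth of D# minor seventh chord).

D# minor seventh chord contains D#, F#, A#, C#; A# is the fifth, so it is a chord tone.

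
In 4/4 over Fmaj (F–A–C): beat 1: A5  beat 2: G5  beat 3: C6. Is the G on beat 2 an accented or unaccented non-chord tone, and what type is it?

The harmony at that moment is F major triad (F, A, C); G5 is not a chord tone.
It is approached by step down from A5 and left by leap up to C6.
Step in, leap out — an escape tone.
It falls on a weak beat, so it is unaccented.

Unaccented escape tone.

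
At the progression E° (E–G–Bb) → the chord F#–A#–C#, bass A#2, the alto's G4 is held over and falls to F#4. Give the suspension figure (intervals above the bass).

At the second chord the bass is A#2. The suspended G4 lies a seventh above the bass; after resolving down by step to F#4, the interval above the bass becomes a sixth.
Suspension figures are named by those two intervals: 7–6.

7–6 suspension.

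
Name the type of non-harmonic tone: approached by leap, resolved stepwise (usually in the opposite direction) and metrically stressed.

Appoggiatura.

Approach: by leap. Departure: by step. Metric position: strong.
Leap in, step out, in a metrically strong position — an appoggiatura. (It is the mirror image of the escape tone, which steps in and leaps out from a weak position.)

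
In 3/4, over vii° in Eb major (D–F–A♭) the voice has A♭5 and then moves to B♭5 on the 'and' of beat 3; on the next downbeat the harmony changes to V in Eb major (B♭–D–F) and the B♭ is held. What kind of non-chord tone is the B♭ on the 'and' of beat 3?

Anticipation.

The harmony at that moment is D diminished triad (D, F, A♭); B♭5 is not a chord tone.
It is approached by step up from A♭5 and then sustained as the same pitch into the next harmony.
Arriving early and becoming a chord tone when the harmony changes — an anticipation.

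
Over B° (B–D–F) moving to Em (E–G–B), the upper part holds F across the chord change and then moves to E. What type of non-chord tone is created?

F is a suspension.

The harmony at that moment is E minor triad (E, G, B); F is not a chord tone.
It is held over (the same pitch as the preceding F) and left by step down to E.
Held over from the previous chord and resolving down by step — a suspension.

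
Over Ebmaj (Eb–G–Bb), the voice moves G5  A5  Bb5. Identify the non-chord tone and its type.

The harmony at that moment is Eb major triad (Eb, G, Bb); A5 is not a chord tone.
It is approached by step up from G5 and left by step up to Bb5.
Step in, step out in the same direction — a passing tone.

A5 is a passing tone.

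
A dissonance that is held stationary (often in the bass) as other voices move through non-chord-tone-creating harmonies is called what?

Approach: none. Departure: none — a single pitch is sustained while the chords change around it, passing through harmonies that do not contain it.
No melodic motion at all; the dissonance is created entirely by the moving harmonies against the stationary note — a pedal tone (pedal point).

Pedal tone.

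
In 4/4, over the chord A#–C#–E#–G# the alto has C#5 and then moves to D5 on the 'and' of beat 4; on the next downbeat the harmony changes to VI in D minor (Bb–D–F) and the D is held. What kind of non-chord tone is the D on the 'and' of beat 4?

Anticipation.

The harmony at that moment is A# minor seventh chord (A#, C#, E#, G#); D5 is not a chord tone.
It is approached by step up from C#5 and then sustained as the same pitch into the next harmony.
Arriving early and becoming a chord tone when the harmony changes — an anticipation.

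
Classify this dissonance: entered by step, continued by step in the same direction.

Passing tone.

Approach: by step. Departure: by step, continuing in the same direction.
Stepwise on both sides with no change of direction means the note fills in the space between two different chord tones — a passing tone. (Had it turned back to its starting note it would be a neighbor tone instead.)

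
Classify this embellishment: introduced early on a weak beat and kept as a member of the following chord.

Anticipation.

Approach: ahead of the chord change (typically by step), so it is dissonant against the current harmony. Departure: none — the same pitch is restated or held and is a chord tone of the new harmony.
Dissonant first, consonant once the harmony catches up: the note simply arrives early — an anticipation. (The reverse timing, consonant first and dissonant after the change, would be a suspension or retardation.)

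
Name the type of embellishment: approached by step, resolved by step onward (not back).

Approach: by step. Departure: by step, continuing in the same direction.
Stepwise on both sides with no change of direction means the note fills in the space between two different chord tones — a passing tone. (Had it turned back to its starting note it would be a neighbor tone instead.)

Passing tone.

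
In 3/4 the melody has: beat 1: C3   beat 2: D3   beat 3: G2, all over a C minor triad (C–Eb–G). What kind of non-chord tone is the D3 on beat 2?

The harmony at that moment is C minor triad (C, Eb, G); D3 is not a chord tone.
It is approached by step up from C3 and left by leap down to G2.
Step in, leap out, on a weak beat — an escape tone.

Escape tone.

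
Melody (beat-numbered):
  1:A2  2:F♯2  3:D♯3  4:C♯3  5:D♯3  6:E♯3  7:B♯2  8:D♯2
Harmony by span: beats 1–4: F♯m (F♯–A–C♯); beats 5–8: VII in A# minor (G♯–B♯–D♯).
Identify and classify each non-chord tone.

D♯3 (beat 3) — appoggiatura; E♯3 (beat 6) — escape tone.

The harmony at that moment is F♯ minor triad (F♯, A, C♯); D♯3 is not a chord tone.
It is approached by leap up from F♯2 and left by step down to C♯3.
Leap in, step out — an appoggiatura.
The harmony at that moment is G♯ major triad (G♯, B♯, D♯); E♯3 is not a chord tone.
It is approached by step up from D♯3 and left by leap down to B♯2.
Step in, leap out — an escape tone.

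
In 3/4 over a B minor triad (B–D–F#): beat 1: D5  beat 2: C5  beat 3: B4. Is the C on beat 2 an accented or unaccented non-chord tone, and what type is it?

The harmony at that moment is B minor triad (B, D, F#); C5 is not a chord tone.
It is approached by step down from D5 and left by step down to B4.
Step in, step out in the same direction — a passing tone.
It falls on a weak beat, so it is unaccented.

Unaccented passing tone.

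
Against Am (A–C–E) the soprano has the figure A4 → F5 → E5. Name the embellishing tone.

F5 is an appoggiatura.

The harmony at that moment is A minor triad (A, C, E); F5 is not a chord tone.
It is approached by leap up from A4 and left by step down to E5.
Leap in, step out — an appoggiatura.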